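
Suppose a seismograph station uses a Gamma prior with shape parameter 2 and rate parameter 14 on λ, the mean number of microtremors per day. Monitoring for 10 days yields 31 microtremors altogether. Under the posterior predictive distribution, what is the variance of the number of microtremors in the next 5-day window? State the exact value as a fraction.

Total count 31 over total exposure 10 days.
Conjugate update: add total count to the shape and total exposure to the rate, giving Gamma(33, 24).
The posterior predictive for a window of length T is Negative Binomial with variance T·α'·(β'+T)/β'² = 5·33·29/576 = 1595/192.

1595/192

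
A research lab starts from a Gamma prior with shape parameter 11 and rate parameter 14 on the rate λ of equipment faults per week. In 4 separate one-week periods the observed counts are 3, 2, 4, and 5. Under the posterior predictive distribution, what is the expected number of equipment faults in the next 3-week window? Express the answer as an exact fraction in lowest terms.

Total count: 3 + 2 + 4 + 5 = 14.
Total exposure: 4 weeks.
The Gamma prior is conjugate for the Poisson rate, so λ | data ~ Gamma(11+14, 14+4) = Gamma(25, 18).
Predictive mean over a 3-week window = T·E[λ|data] = 3·25/18 = 25/6.

25/6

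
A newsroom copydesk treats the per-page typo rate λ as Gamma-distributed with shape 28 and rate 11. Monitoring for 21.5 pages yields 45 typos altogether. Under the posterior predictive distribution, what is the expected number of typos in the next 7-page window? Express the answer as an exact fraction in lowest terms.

1022/65

Total count 45 over total exposure 21.5 pages.
Gamma(α, β) with Poisson data over total exposure Σt gives posterior Gamma(α+Σx, β+Σt) = Gamma(73, 65/2).
Predictive mean over a 7-page window = T·E[λ|data] = 7·73/(65/2) = 1022/65.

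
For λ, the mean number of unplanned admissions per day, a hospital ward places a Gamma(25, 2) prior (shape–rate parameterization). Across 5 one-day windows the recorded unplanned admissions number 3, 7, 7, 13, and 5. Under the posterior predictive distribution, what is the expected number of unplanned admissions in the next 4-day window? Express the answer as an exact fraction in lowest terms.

240/7

Total count: 3 + 7 + 7 + 13 + 5 = 35.
Total exposure: 5 days.
Gamma(α, β) with Poisson data over total exposure Σt gives posterior Gamma(α+Σx, β+Σt) = Gamma(60, 7).
Predictive mean over a 4-day window = T·E[λ|data] = 4·60/7 = 240/7.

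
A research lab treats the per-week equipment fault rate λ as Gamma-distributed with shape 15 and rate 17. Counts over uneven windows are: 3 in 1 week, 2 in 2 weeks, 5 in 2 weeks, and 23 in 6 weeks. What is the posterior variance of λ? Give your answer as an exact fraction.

3/49

Total count: 3 + 2 + 5 + 23 = 33.
Total exposure: 1 + 2 + 2 + 6 = 11 weeks.
The Gamma prior is conjugate for the Poisson rate, so λ | data ~ Gamma(15+33, 17+11) = Gamma(48, 28).
Posterior variance = α'/β'² = 48/784 = 3/49.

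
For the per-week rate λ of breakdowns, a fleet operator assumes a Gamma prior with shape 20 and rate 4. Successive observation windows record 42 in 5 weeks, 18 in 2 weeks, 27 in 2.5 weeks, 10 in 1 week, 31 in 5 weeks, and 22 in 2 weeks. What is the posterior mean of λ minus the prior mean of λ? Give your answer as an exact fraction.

Total count: 42 + 18 + 27 + 10 + 31 + 22 = 150.
Total exposure: 5 + 2 + 2.5 + 1 + 5 + 2 = 17.5 weeks.
Gamma(α, β) with Poisson data over total exposure Σt gives posterior Gamma(α+Σx, β+Σt) = Gamma(170, 43/2).
Posterior mean = 170/(43/2) = 340/43; prior mean = 20/4 = 5. Difference = 340/43 − 5 = 125/43.

125/43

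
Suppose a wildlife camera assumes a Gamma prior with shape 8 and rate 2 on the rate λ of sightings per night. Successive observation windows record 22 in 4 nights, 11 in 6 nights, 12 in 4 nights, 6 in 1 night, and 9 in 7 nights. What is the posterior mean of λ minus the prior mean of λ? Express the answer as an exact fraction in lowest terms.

Total count: 22 + 11 + 12 + 6 + 9 = 60.
Total exposure: 4 + 6 + 4 + 1 + 7 = 22 nights.
By Gamma–Poisson conjugacy, the posterior is Gamma(α + Σx, β + Σt) = Gamma(8 + 60, 2 + 22) = Gamma(68, 24).
Posterior mean = 68/24 = 17/6; prior mean = 8/2 = 4. Difference = 17/6 − 4 = -7/6.

-7/6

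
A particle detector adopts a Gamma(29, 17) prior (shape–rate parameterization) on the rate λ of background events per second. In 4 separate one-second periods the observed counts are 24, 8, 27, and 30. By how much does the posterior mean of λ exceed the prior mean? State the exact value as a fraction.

Total count: 24 + 8 + 27 + 30 = 89.
Total exposure: 4 seconds.
The Gamma prior is conjugate for the Poisson rate, so λ | data ~ Gamma(29+89, 17+4) = Gamma(118, 21).
Posterior mean = 118/21 = 118/21; prior mean = 29/17 = 29/17. Difference = 118/21 − 29/17 = 1397/357.

1397/357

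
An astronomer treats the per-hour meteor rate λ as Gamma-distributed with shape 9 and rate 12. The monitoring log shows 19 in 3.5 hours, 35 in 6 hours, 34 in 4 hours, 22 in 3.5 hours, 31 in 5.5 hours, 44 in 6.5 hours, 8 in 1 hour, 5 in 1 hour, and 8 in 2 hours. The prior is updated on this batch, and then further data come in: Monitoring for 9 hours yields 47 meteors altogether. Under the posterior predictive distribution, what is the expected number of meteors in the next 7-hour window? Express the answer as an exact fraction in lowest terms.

917/27

Total count: 19 + 35 + 34 + 22 + 31 + 44 + 8 + 5 + 8 = 206.
Total exposure: 3.5 + 6 + 4 + 3.5 + 5.5 + 6.5 + 1 + 1 + 2 = 33 hours.
After the first batch: Gamma(9 + 206, 12 + 33) = Gamma(215, 45).
Total count 47 over total exposure 9 hours.
After the second batch: Gamma(215 + 47, 45 + 9) = Gamma(262, 54).
Predictive mean over a 7-hour window = T·E[λ|data] = 7·262/54 = 917/27.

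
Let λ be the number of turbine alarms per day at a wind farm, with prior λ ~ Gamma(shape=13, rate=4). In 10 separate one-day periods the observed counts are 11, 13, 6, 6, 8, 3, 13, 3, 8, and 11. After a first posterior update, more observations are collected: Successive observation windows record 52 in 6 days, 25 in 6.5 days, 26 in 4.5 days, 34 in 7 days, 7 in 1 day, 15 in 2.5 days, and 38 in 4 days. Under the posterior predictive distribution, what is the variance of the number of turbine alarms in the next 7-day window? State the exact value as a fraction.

8760/169

Total count: 11 + 13 + 6 + 6 + 8 + 3 + 13 + 3 + 8 + 11 = 82.
Total exposure: 10 days.
After the first batch: Gamma(13 + 82, 4 + 10) = Gamma(95, 14).
Total count: 52 + 25 + 26 + 34 + 7 + 15 + 38 = 197.
Total exposure: 6 + 6.5 + 4.5 + 7 + 1 + 2.5 + 4 = 31.5 days.
After the second batch: Gamma(95 + 197, 14 + 31.5) = Gamma(292, 91/2).
The posterior predictive for a window of length T is Negative Binomial with variance T·α'·(β'+T)/β'² = 7·292·(105/2)/(8281/4) = 8760/169.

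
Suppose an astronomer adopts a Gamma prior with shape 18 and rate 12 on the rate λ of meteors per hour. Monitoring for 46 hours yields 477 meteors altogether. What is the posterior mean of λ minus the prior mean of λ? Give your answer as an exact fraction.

204/29

Total count 477 over total exposure 46 hours.
Conjugate update: add total count to the shape and total exposure to the rate, giving Gamma(495, 58).
Posterior mean = 495/58 = 495/58; prior mean = 18/12 = 3/2. Difference = 495/58 − 3/2 = 204/29.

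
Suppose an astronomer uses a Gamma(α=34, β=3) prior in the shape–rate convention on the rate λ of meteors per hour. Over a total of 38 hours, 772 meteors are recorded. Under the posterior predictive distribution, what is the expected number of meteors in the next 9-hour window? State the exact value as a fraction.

Total count 772 over total exposure 38 hours.
Gamma(α, β) with Poisson data over total exposure Σt gives posterior Gamma(α+Σx, β+Σt) = Gamma(806, 41).
Predictive mean over a 9-hour window = T·E[λ|data] = 9·806/41 = 7254/41.

7254/41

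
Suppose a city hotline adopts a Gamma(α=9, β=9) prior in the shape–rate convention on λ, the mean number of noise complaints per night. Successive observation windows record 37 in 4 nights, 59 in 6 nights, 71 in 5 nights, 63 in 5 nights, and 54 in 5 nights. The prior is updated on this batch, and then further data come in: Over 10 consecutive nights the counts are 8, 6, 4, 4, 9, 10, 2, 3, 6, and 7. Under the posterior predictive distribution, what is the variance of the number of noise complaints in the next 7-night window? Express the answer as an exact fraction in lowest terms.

714/11

Total count: 37 + 59 + 71 + 63 + 54 = 284.
Total exposure: 4 + 6 + 5 + 5 + 5 = 25 nights.
After the first batch: Gamma(9 + 284, 9 + 25) = Gamma(293, 34).
Total count: 8 + 6 + 4 + 4 + 9 + 10 + 2 + 3 + 6 + 7 = 59.
Total exposure: 10 nights.
After the second batch: Gamma(293 + 59, 34 + 10) = Gamma(352, 44).
The posterior predictive for a window of length T is Negative Binomial with variance T·α'·(β'+T)/β'² = 7·352·51/1936 = 714/11.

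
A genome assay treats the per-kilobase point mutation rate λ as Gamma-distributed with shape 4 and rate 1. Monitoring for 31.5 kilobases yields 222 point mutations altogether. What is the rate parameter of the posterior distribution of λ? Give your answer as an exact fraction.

65/2

Total count 222 over total exposure 31.5 kilobases.
Conjugate update: add total count to the shape and total exposure to the rate, giving Gamma(226, 65/2).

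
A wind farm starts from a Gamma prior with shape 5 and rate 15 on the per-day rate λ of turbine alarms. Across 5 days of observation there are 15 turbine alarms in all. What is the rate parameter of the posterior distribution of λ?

20

Total count 15 over total exposure 5 days.
Gamma(α, β) with Poisson data over total exposure Σt gives posterior Gamma(α+Σx, β+Σt) = Gamma(20, 20).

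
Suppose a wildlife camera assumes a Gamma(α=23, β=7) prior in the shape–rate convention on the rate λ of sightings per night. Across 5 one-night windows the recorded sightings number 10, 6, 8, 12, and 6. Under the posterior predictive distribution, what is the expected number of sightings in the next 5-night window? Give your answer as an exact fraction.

325/12

Total count: 10 + 6 + 8 + 12 + 6 = 42.
Total exposure: 5 nights.
Conjugate update: add total count to the shape and total exposure to the rate, giving Gamma(65, 12).
Predictive mean over a 5-night window = T·E[λ|data] = 5·65/12 = 325/12.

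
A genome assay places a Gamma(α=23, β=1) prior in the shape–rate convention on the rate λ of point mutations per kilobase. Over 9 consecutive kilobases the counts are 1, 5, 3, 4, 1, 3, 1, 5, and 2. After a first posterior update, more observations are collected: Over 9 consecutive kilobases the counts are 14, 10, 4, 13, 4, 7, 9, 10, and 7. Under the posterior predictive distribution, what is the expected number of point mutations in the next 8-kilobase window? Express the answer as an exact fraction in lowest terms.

1008/19

Total count: 1 + 5 + 3 + 4 + 1 + 3 + 1 + 5 + 2 = 25.
Total exposure: 9 kilobases.
After the first batch: Gamma(23 + 25, 1 + 9) = Gamma(48, 10).
Total count: 14 + 10 + 4 + 13 + 4 + 7 + 9 + 10 + 7 = 78.
Total exposure: 9 kilobases.
After the second batch: Gamma(48 + 78, 10 + 9) = Gamma(126, 19).
Predictive mean over an 8-kilobase window = T·E[λ|data] = 8·126/19 = 1008/19.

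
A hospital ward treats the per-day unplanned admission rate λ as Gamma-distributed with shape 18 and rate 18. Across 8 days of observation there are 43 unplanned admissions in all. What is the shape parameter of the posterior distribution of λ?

61

Total count 43 over total exposure 8 days.
Posterior: α' = 18 + 43 = 61, β' = 18 + 8 = 26.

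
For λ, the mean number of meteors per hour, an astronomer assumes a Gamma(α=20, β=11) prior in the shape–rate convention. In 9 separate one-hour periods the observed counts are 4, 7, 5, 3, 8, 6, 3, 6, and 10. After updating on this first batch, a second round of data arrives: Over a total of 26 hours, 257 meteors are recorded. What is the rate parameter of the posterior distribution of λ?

46

Total count: 4 + 7 + 5 + 3 + 8 + 6 + 3 + 6 + 10 = 52.
Total exposure: 9 hours.
After the first batch: Gamma(20 + 52, 11 + 9) = Gamma(72, 20).
Total count 257 over total exposure 26 hours.
After the second batch: Gamma(72 + 257, 20 + 26) = Gamma(329, 46).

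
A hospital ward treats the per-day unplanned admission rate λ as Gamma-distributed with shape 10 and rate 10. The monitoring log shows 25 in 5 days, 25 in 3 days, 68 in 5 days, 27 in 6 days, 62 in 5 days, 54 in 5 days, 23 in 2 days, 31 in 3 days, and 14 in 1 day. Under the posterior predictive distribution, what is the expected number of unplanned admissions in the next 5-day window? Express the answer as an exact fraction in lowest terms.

Total count: 25 + 25 + 68 + 27 + 62 + 54 + 23 + 31 + 14 = 329.
Total exposure: 5 + 3 + 5 + 6 + 5 + 5 + 2 + 3 + 1 = 35 days.
Gamma(α, β) with Poisson data over total exposure Σt gives posterior Gamma(α+Σx, β+Σt) = Gamma(339, 45).
Predictive mean over a 5-day window = T·E[λ|data] = 5·339/45 = 113/3.

113/3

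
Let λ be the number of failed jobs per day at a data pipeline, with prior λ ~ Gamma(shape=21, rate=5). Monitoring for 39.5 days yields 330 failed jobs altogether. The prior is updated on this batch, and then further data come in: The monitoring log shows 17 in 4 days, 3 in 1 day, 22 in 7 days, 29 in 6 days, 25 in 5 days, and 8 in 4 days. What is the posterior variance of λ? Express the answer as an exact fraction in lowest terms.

140/1573

Total count 330 over total exposure 39.5 days.
After the first batch: Gamma(21 + 330, 5 + 39.5) = Gamma(351, 89/2).
Total count: 17 + 3 + 22 + 29 + 25 + 8 = 104.
Total exposure: 4 + 1 + 7 + 6 + 5 + 4 = 27 days.
After the second batch: Gamma(351 + 104, 89/2 + 27) = Gamma(455, 143/2).
Posterior variance = α'/β'² = 455/(20449/4) = 140/1573.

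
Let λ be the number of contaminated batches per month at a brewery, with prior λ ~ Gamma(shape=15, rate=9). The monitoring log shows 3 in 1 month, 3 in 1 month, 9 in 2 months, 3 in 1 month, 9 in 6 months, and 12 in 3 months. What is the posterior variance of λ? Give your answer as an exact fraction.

54/529

Total count: 3 + 3 + 9 + 3 + 9 + 12 = 39.
Total exposure: 1 + 1 + 2 + 1 + 6 + 3 = 14 months.
By Gamma–Poisson conjugacy, the posterior is Gamma(α + Σx, β + Σt) = Gamma(15 + 39, 9 + 14) = Gamma(54, 23).
Posterior variance = α'/β'² = 54/529.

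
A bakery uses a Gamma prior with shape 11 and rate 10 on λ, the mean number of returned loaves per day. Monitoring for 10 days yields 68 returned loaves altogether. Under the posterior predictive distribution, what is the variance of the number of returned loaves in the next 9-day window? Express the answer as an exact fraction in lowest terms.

Total count 68 over total exposure 10 days.
Gamma(α, β) with Poisson data over total exposure Σt gives posterior Gamma(α+Σx, β+Σt) = Gamma(79, 20).
The posterior predictive for a window of length T is Negative Binomial with variance T·α'·(β'+T)/β'² = 9·79·29/400 = 20619/400.

20619/400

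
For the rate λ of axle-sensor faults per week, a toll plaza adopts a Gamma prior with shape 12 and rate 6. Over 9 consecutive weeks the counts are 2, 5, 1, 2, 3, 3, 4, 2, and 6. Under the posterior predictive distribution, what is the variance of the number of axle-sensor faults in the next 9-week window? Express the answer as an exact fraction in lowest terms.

192/5

Total count: 2 + 5 + 1 + 2 + 3 + 3 + 4 + 2 + 6 = 28.
Total exposure: 9 weeks.
The Gamma prior is conjugate for the Poisson rate, so λ | data ~ Gamma(12+28, 6+9) = Gamma(40, 15).
The posterior predictive for a window of length T is Negative Binomial with variance T·α'·(β'+T)/β'² = 9·40·24/225 = 192/5.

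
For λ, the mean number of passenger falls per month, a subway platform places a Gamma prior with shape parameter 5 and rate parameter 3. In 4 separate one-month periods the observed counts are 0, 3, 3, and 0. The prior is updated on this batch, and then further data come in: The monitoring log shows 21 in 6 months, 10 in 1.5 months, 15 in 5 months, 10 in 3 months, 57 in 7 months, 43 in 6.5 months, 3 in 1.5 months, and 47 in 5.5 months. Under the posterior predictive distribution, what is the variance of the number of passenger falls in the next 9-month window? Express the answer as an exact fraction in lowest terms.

101556/1849

Total count: 0 + 3 + 3 + 0 = 6.
Total exposure: 4 months.
After the first batch: Gamma(5 + 6, 3 + 4) = Gamma(11, 7).
Total count: 21 + 10 + 15 + 10 + 57 + 43 + 3 + 47 = 206.
Total exposure: 6 + 1.5 + 5 + 3 + 7 + 6.5 + 1.5 + 5.5 = 36 months.
After the second batch: Gamma(11 + 206, 7 + 36) = Gamma(217, 43).
The posterior predictive for a window of length T is Negative Binomial with variance T·α'·(β'+T)/β'² = 9·217·52/1849 = 101556/1849.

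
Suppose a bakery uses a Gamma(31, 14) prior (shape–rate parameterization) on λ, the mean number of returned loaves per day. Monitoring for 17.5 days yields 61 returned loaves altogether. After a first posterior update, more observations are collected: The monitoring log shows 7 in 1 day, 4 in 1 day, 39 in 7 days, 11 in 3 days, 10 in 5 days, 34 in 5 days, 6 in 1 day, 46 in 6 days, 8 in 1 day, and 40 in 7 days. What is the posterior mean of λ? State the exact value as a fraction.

594/137

Total count 61 over total exposure 17.5 days.
After the first batch: Gamma(31 + 61, 14 + 17.5) = Gamma(92, 63/2).
Total count: 7 + 4 + 39 + 11 + 10 + 34 + 6 + 46 + 8 + 40 = 205.
Total exposure: 1 + 1 + 7 + 3 + 5 + 5 + 1 + 6 + 1 + 7 = 37 days.
After the second batch: Gamma(92 + 205, 63/2 + 37) = Gamma(297, 137/2).
Posterior mean = α'/β' = 297/(137/2) = 594/137.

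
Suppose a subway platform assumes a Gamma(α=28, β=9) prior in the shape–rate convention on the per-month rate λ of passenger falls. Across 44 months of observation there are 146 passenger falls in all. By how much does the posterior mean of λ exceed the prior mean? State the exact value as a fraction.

Total count 146 over total exposure 44 months.
The Gamma prior is conjugate for the Poisson rate, so λ | data ~ Gamma(28+146, 9+44) = Gamma(174, 53).
Posterior mean = 174/53 = 174/53; prior mean = 28/9 = 28/9. Difference = 174/53 − 28/9 = 82/477.

82/477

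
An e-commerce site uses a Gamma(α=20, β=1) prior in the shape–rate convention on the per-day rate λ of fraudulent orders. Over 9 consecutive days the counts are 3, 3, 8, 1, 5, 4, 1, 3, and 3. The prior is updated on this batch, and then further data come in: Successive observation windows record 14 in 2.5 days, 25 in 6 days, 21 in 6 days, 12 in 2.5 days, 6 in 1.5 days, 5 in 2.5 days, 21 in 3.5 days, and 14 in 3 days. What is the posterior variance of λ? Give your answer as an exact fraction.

676/5625

Total count: 3 + 3 + 8 + 1 + 5 + 4 + 1 + 3 + 3 = 31.
Total exposure: 9 days.
After the first batch: Gamma(20 + 31, 1 + 9) = Gamma(51, 10).
Total count: 14 + 25 + 21 + 12 + 6 + 5 + 21 + 14 = 118.
Total exposure: 2.5 + 6 + 6 + 2.5 + 1.5 + 2.5 + 3.5 + 3 = 27.5 days.
After the second batch: Gamma(51 + 118, 10 + 27.5) = Gamma(169, 75/2).
Posterior variance = α'/β'² = 169/(5625/4) = 676/5625.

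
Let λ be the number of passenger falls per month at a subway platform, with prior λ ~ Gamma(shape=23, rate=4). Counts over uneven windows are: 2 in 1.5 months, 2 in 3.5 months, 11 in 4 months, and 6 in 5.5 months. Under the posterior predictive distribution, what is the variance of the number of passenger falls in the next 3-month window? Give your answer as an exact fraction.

11352/1369

Total count: 2 + 2 + 11 + 6 = 21.
Total exposure: 1.5 + 3.5 + 4 + 5.5 = 14.5 months.
The Gamma prior is conjugate for the Poisson rate, so λ | data ~ Gamma(23+21, 4+14.5) = Gamma(44, 37/2).
The posterior predictive for a window of length T is Negative Binomial with variance T·α'·(β'+T)/β'² = 3·44·(43/2)/(1369/4) = 11352/1369.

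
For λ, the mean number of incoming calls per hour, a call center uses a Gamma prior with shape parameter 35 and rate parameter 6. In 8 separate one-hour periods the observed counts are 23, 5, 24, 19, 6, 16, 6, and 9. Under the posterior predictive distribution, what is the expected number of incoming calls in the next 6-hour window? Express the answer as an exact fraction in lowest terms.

Total count: 23 + 5 + 24 + 19 + 6 + 16 + 6 + 9 = 108.
Total exposure: 8 hours.
Gamma(α, β) with Poisson data over total exposure Σt gives posterior Gamma(α+Σx, β+Σt) = Gamma(143, 14).
Predictive mean over a 6-hour window = T·E[λ|data] = 6·143/14 = 429/7.

429/7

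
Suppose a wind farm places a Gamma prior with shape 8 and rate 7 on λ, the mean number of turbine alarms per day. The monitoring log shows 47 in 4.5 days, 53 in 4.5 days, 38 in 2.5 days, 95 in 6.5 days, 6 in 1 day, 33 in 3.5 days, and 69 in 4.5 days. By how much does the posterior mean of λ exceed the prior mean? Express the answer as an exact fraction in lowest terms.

2171/238

Total count: 47 + 53 + 38 + 95 + 6 + 33 + 69 = 341.
Total exposure: 4.5 + 4.5 + 2.5 + 6.5 + 1 + 3.5 + 4.5 = 27 days.
Gamma(α, β) with Poisson data over total exposure Σt gives posterior Gamma(α+Σx, β+Σt) = Gamma(349, 34).
Posterior mean = 349/34 = 349/34; prior mean = 8/7 = 8/7. Difference = 349/34 − 8/7 = 2171/238.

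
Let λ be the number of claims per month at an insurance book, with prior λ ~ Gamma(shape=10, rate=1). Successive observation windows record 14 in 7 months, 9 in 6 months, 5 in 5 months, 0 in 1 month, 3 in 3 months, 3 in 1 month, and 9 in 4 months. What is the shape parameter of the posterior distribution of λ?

Total count: 14 + 9 + 5 + 0 + 3 + 3 + 9 = 43.
Total exposure: 7 + 6 + 5 + 1 + 3 + 1 + 4 = 27 months.
Conjugate update: add total count to the shape and total exposure to the rate, giving Gamma(53, 28).

53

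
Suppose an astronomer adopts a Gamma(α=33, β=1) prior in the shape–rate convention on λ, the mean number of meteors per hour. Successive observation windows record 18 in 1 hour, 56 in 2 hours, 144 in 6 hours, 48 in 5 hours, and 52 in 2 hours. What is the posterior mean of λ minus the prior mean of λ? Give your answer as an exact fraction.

-210/17

Total count: 18 + 56 + 144 + 48 + 52 = 318.
Total exposure: 1 + 2 + 6 + 5 + 2 = 16 hours.
Posterior: α' = 33 + 318 = 351, β' = 1 + 16 = 17.
Posterior mean = 351/17 = 351/17; prior mean = 33/1 = 33. Difference = 351/17 − 33 = -210/17.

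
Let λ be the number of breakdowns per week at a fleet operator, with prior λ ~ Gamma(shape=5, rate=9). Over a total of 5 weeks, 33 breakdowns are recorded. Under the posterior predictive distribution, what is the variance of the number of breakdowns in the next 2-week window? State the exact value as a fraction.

304/49

Total count 33 over total exposure 5 weeks.
By Gamma–Poisson conjugacy, the posterior is Gamma(α + Σx, β + Σt) = Gamma(5 + 33, 9 + 5) = Gamma(38, 14).
The posterior predictive for a window of length T is Negative Binomial with variance T·α'·(β'+T)/β'² = 2·38·16/196 = 304/49.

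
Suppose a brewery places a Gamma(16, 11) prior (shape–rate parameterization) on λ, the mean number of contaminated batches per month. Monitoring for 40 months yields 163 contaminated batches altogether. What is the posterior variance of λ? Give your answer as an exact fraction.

Total count 163 over total exposure 40 months.
Gamma(α, β) with Poisson data over total exposure Σt gives posterior Gamma(α+Σx, β+Σt) = Gamma(179, 51).
Posterior variance = α'/β'² = 179/2601.

179/2601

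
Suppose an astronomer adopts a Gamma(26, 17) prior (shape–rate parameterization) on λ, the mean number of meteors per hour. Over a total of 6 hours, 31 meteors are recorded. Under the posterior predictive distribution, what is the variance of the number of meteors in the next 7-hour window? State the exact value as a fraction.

Total count 31 over total exposure 6 hours.
The Gamma prior is conjugate for the Poisson rate, so λ | data ~ Gamma(26+31, 17+6) = Gamma(57, 23).
The posterior predictive for a window of length T is Negative Binomial with variance T·α'·(β'+T)/β'² = 7·57·30/529 = 11970/529.

11970/529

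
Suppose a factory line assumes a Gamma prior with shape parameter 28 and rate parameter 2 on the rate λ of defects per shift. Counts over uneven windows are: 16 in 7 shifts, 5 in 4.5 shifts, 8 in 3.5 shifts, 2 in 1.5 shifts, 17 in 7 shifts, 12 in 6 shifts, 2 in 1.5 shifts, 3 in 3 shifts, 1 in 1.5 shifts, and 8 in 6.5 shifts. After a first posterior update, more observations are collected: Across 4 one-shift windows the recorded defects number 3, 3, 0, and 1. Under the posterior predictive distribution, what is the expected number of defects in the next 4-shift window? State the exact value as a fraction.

Total count: 16 + 5 + 8 + 2 + 17 + 12 + 2 + 3 + 1 + 8 = 74.
Total exposure: 7 + 4.5 + 3.5 + 1.5 + 7 + 6 + 1.5 + 3 + 1.5 + 6.5 = 42 shifts.
After the first batch: Gamma(28 + 74, 2 + 42) = Gamma(102, 44).
Total count: 3 + 3 + 0 + 1 = 7.
Total exposure: 4 shifts.
After the second batch: Gamma(102 + 7, 44 + 4) = Gamma(109, 48).
Predictive mean over a 4-shift window = T·E[λ|data] = 4·109/48 = 109/12.

109/12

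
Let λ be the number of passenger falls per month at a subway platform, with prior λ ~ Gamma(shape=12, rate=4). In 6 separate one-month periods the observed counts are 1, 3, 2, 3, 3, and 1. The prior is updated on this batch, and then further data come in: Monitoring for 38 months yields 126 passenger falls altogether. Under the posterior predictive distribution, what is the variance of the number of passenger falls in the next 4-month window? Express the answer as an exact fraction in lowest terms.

1963/144

Total count: 1 + 3 + 2 + 3 + 3 + 1 = 13.
Total exposure: 6 months.
After the first batch: Gamma(12 + 13, 4 + 6) = Gamma(25, 10).
Total count 126 over total exposure 38 months.
After the second batch: Gamma(25 + 126, 10 + 38) = Gamma(151, 48).
The posterior predictive for a window of length T is Negative Binomial with variance T·α'·(β'+T)/β'² = 4·151·52/2304 = 1963/144.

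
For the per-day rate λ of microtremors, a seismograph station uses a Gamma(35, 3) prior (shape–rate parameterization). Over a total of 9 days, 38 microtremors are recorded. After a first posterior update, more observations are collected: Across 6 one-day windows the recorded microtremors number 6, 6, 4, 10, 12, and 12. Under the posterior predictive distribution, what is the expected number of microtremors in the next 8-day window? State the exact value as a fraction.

164/3

Total count 38 over total exposure 9 days.
After the first batch: Gamma(35 + 38, 3 + 9) = Gamma(73, 12).
Total count: 6 + 6 + 4 + 10 + 12 + 12 = 50.
Total exposure: 6 days.
After the second batch: Gamma(73 + 50, 12 + 6) = Gamma(123, 18).
Predictive mean over an 8-day window = T·E[λ|data] = 8·123/18 = 164/3.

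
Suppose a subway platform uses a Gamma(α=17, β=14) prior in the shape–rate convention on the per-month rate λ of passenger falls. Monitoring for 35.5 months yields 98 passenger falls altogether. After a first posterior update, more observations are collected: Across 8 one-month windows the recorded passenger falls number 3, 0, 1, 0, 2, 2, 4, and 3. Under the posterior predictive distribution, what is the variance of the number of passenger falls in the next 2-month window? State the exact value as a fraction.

12376/2645

Total count 98 over total exposure 35.5 months.
After the first batch: Gamma(17 + 98, 14 + 35.5) = Gamma(115, 99/2).
Total count: 3 + 0 + 1 + 0 + 2 + 2 + 4 + 3 = 15.
Total exposure: 8 months.
After the second batch: Gamma(115 + 15, 99/2 + 8) = Gamma(130, 115/2).
The posterior predictive for a window of length T is Negative Binomial with variance T·α'·(β'+T)/β'² = 2·130·(119/2)/(13225/4) = 12376/2645.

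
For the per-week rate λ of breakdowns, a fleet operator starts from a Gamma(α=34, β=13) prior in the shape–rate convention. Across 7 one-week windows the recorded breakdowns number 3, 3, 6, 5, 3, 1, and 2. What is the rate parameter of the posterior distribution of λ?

20

Total count: 3 + 3 + 6 + 5 + 3 + 1 + 2 = 23.
Total exposure: 7 weeks.
By Gamma–Poisson conjugacy, the posterior is Gamma(α + Σx, β + Σt) = Gamma(34 + 23, 13 + 7) = Gamma(57, 20).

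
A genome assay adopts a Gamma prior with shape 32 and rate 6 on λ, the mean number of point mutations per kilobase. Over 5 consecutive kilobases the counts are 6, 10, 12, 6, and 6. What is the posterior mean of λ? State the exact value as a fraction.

Total count: 6 + 10 + 12 + 6 + 6 = 40.
Total exposure: 5 kilobases.
Gamma(α, β) with Poisson data over total exposure Σt gives posterior Gamma(α+Σx, β+Σt) = Gamma(72, 11).
Posterior mean = α'/β' = 72/11.

72/11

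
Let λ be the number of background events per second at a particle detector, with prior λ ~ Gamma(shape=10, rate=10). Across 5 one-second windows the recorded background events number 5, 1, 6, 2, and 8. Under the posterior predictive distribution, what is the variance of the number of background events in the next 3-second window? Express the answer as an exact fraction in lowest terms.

192/25

Total count: 5 + 1 + 6 + 2 + 8 = 22.
Total exposure: 5 seconds.
Posterior: α' = 10 + 22 = 32, β' = 10 + 5 = 15.
The posterior predictive for a window of length T is Negative Binomial with variance T·α'·(β'+T)/β'² = 3·32·18/225 = 192/25.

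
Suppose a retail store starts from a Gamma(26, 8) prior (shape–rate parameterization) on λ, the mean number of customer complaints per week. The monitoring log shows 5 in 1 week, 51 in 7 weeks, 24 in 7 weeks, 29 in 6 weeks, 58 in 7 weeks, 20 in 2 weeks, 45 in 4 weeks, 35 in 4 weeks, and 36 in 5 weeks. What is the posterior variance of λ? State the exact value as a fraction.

329/2601

Total count: 5 + 51 + 24 + 29 + 58 + 20 + 45 + 35 + 36 = 303.
Total exposure: 1 + 7 + 7 + 6 + 7 + 2 + 4 + 4 + 5 = 43 weeks.
Gamma(α, β) with Poisson data over total exposure Σt gives posterior Gamma(α+Σx, β+Σt) = Gamma(329, 51).
Posterior variance = α'/β'² = 329/2601.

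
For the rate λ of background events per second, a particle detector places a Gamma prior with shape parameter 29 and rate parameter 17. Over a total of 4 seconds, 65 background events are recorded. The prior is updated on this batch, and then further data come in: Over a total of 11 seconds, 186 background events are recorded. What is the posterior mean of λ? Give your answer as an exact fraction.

Total count 65 over total exposure 4 seconds.
After the first batch: Gamma(29 + 65, 17 + 4) = Gamma(94, 21).
Total count 186 over total exposure 11 seconds.
After the second batch: Gamma(94 + 186, 21 + 11) = Gamma(280, 32).
Posterior mean = α'/β' = 280/32 = 35/4.

35/4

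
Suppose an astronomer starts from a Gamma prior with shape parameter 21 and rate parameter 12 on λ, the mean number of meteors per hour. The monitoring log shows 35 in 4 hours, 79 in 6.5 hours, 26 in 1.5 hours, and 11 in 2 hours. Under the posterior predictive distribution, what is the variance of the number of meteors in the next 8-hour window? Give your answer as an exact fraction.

11696/169

Total count: 35 + 79 + 26 + 11 = 151.
Total exposure: 4 + 6.5 + 1.5 + 2 = 14 hours.
Posterior: α' = 21 + 151 = 172, β' = 12 + 14 = 26.
The posterior predictive for a window of length T is Negative Binomial with variance T·α'·(β'+T)/β'² = 8·172·34/676 = 11696/169.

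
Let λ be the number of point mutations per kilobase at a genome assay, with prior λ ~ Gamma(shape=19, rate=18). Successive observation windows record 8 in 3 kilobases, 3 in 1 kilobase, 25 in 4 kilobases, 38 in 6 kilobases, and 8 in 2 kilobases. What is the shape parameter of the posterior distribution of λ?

Total count: 8 + 3 + 25 + 38 + 8 = 82.
Total exposure: 3 + 1 + 4 + 6 + 2 = 16 kilobases.
The Gamma prior is conjugate for the Poisson rate, so λ | data ~ Gamma(19+82, 18+16) = Gamma(101, 34).

101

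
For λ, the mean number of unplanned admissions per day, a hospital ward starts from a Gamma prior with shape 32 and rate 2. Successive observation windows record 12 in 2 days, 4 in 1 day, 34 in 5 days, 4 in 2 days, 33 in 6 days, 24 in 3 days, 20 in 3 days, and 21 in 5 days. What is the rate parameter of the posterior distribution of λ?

29

Total count: 12 + 4 + 34 + 4 + 33 + 24 + 20 + 21 = 152.
Total exposure: 2 + 1 + 5 + 2 + 6 + 3 + 3 + 5 = 27 days.
By Gamma–Poisson conjugacy, the posterior is Gamma(α + Σx, β + Σt) = Gamma(32 + 152, 2 + 27) = Gamma(184, 29).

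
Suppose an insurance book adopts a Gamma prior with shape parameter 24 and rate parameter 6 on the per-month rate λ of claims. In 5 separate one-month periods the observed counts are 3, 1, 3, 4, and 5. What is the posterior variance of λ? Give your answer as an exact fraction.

40/121

Total count: 3 + 1 + 3 + 4 + 5 = 16.
Total exposure: 5 months.
Conjugate update: add total count to the shape and total exposure to the rate, giving Gamma(40, 11).
Posterior variance = α'/β'² = 40/121.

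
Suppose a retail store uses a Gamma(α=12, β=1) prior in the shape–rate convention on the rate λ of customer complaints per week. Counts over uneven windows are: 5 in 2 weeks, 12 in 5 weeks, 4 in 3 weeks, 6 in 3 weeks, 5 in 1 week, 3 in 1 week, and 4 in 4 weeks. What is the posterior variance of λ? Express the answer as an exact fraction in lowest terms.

51/400

Total count: 5 + 12 + 4 + 6 + 5 + 3 + 4 = 39.
Total exposure: 2 + 5 + 3 + 3 + 1 + 1 + 4 = 19 weeks.
The Gamma prior is conjugate for the Poisson rate, so λ | data ~ Gamma(12+39, 1+19) = Gamma(51, 20).
Posterior variance = α'/β'² = 51/400.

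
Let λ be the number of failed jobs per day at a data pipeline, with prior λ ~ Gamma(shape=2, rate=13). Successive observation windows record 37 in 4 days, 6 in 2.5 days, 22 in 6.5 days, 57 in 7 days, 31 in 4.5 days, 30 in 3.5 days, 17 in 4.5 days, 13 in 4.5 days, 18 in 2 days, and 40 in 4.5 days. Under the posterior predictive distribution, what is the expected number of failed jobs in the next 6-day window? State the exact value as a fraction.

Total count: 37 + 6 + 22 + 57 + 31 + 30 + 17 + 13 + 18 + 40 = 271.
Total exposure: 4 + 2.5 + 6.5 + 7 + 4.5 + 3.5 + 4.5 + 4.5 + 2 + 4.5 = 43.5 days.
Conjugate update: add total count to the shape and total exposure to the rate, giving Gamma(273, 113/2).
Predictive mean over a 6-day window = T·E[λ|data] = 6·273/(113/2) = 3276/113.

3276/113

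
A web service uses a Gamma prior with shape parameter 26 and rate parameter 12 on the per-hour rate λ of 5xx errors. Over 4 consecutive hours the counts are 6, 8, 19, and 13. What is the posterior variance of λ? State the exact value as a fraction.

9/32

Total count: 6 + 8 + 19 + 13 = 46.
Total exposure: 4 hours.
By Gamma–Poisson conjugacy, the posterior is Gamma(α + Σx, β + Σt) = Gamma(26 + 46, 12 + 4) = Gamma(72, 16).
Posterior variance = α'/β'² = 72/256 = 9/32.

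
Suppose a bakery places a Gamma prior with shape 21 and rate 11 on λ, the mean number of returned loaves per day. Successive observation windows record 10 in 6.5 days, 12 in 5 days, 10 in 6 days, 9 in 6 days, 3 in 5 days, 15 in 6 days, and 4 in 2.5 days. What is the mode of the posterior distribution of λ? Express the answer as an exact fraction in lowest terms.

83/48

Total count: 10 + 12 + 10 + 9 + 3 + 15 + 4 = 63.
Total exposure: 6.5 + 5 + 6 + 6 + 5 + 6 + 2.5 = 37 days.
Posterior: α' = 21 + 63 = 84, β' = 11 + 37 = 48.
Posterior mode = (α'−1)/β' = 83/48.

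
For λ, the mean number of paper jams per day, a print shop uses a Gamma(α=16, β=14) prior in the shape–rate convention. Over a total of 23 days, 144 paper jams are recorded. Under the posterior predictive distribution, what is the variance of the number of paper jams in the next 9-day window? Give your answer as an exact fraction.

Total count 144 over total exposure 23 days.
The Gamma prior is conjugate for the Poisson rate, so λ | data ~ Gamma(16+144, 14+23) = Gamma(160, 37).
The posterior predictive for a window of length T is Negative Binomial with variance T·α'·(β'+T)/β'² = 9·160·46/1369 = 66240/1369.

66240/1369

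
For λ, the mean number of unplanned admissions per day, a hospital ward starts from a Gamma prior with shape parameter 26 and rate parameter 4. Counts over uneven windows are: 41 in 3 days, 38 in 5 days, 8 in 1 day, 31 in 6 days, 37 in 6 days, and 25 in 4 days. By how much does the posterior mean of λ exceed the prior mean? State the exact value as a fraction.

35/58

Total count: 41 + 38 + 8 + 31 + 37 + 25 = 180.
Total exposure: 3 + 5 + 1 + 6 + 6 + 4 = 25 days.
Conjugate update: add total count to the shape and total exposure to the rate, giving Gamma(206, 29).
Posterior mean = 206/29 = 206/29; prior mean = 26/4 = 13/2. Difference = 206/29 − 13/2 = 35/58.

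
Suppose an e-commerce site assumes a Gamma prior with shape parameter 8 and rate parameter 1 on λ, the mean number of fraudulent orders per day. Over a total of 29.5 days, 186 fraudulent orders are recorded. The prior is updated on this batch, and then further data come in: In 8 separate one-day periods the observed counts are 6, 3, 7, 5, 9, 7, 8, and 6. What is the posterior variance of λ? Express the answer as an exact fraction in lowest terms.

20/121

Total count 186 over total exposure 29.5 days.
After the first batch: Gamma(8 + 186, 1 + 29.5) = Gamma(194, 61/2).
Total count: 6 + 3 + 7 + 5 + 9 + 7 + 8 + 6 = 51.
Total exposure: 8 days.
After the second batch: Gamma(194 + 51, 61/2 + 8) = Gamma(245, 77/2).
Posterior variance = α'/β'² = 245/(5929/4) = 20/121.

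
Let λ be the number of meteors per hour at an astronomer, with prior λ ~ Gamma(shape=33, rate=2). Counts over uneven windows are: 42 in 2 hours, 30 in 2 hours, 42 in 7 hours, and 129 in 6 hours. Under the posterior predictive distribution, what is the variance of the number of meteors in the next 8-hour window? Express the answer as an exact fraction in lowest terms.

Total count: 42 + 30 + 42 + 129 = 243.
Total exposure: 2 + 2 + 7 + 6 = 17 hours.
Posterior: α' = 33 + 243 = 276, β' = 2 + 17 = 19.
The posterior predictive for a window of length T is Negative Binomial with variance T·α'·(β'+T)/β'² = 8·276·27/361 = 59616/361.

59616/361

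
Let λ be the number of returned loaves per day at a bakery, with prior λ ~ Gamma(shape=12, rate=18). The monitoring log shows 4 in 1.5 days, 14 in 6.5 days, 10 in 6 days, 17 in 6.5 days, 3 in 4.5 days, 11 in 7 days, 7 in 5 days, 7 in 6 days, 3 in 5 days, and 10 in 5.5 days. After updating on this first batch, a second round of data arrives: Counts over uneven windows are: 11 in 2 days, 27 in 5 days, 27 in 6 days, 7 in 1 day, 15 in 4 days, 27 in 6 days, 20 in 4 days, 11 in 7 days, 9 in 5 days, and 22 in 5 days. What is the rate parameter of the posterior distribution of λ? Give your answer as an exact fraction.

Total count: 4 + 14 + 10 + 17 + 3 + 11 + 7 + 7 + 3 + 10 = 86.
Total exposure: 1.5 + 6.5 + 6 + 6.5 + 4.5 + 7 + 5 + 6 + 5 + 5.5 = 53.5 days.
After the first batch: Gamma(12 + 86, 18 + 53.5) = Gamma(98, 143/2).
Total count: 11 + 27 + 27 + 7 + 15 + 27 + 20 + 11 + 9 + 22 = 176.
Total exposure: 2 + 5 + 6 + 1 + 4 + 6 + 4 + 7 + 5 + 5 = 45 days.
After the second batch: Gamma(98 + 176, 143/2 + 45) = Gamma(274, 233/2).

233/2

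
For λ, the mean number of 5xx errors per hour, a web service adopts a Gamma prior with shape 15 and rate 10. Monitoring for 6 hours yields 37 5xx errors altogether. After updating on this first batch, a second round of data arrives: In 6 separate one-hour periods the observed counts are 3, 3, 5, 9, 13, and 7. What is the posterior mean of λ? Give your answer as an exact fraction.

46/11

Total count 37 over total exposure 6 hours.
After the first batch: Gamma(15 + 37, 10 + 6) = Gamma(52, 16).
Total count: 3 + 3 + 5 + 9 + 13 + 7 = 40.
Total exposure: 6 hours.
After the second batch: Gamma(52 + 40, 16 + 6) = Gamma(92, 22).
Posterior mean = α'/β' = 92/22 = 46/11.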